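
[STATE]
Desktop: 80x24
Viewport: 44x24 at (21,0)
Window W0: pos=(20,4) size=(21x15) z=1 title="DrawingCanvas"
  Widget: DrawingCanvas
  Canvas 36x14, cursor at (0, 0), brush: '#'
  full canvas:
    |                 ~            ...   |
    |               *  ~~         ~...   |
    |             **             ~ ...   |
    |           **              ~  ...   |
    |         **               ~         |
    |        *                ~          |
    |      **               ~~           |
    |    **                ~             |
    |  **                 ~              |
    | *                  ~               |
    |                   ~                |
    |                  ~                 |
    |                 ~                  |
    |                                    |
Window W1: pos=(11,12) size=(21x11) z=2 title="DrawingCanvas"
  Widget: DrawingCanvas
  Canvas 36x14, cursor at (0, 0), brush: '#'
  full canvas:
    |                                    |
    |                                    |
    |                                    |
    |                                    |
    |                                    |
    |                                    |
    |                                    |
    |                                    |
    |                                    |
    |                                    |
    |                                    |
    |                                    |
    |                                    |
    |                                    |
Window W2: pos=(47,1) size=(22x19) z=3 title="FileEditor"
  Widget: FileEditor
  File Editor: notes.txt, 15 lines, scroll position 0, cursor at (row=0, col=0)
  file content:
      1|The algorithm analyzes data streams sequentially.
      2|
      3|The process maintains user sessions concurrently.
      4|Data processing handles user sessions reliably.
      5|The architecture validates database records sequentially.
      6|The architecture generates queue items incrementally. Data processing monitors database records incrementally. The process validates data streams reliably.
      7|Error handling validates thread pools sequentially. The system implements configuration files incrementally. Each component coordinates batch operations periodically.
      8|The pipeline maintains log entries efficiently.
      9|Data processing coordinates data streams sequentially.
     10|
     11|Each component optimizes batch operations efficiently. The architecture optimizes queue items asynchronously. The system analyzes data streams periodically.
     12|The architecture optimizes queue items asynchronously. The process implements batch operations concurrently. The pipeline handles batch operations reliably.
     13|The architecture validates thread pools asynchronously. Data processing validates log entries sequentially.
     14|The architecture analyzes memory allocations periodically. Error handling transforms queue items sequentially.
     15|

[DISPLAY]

                                            
                          ┏━━━━━━━━━━━━━━━━━
                          ┃ FileEditor      
                          ┠─────────────────
━━━━━━━━━━━━━━━━━━━┓      ┃█he algorithm ana
 DrawingCanvas     ┃      ┃                 
───────────────────┨      ┃The process maint
+                ~ ┃      ┃Data processing h
               *  ~┃      ┃The architecture 
             **    ┃      ┃The architecture 
           **      ┃      ┃Error handling va
         **        ┃      ┃The pipeline main
━━━━━━━━━━┓        ┃      ┃Data processing c
anvas     ┃        ┃      ┃                 
──────────┨        ┃      ┃Each component op
          ┃        ┃      ┃The architecture 
          ┃        ┃      ┃The architecture 
          ┃        ┃      ┃The architecture 
          ┃━━━━━━━━┛      ┃                 
          ┃               ┗━━━━━━━━━━━━━━━━━
          ┃                                 
          ┃                                 
━━━━━━━━━━┛                                 
                                            


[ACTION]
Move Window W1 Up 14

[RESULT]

━━━━━━━━━━┓                                 
anvas     ┃               ┏━━━━━━━━━━━━━━━━━
──────────┨               ┃ FileEditor      
          ┃               ┠─────────────────
          ┃━━━━━━━━┓      ┃█he algorithm ana
          ┃vas     ┃      ┃                 
          ┃────────┨      ┃The process maint
          ┃      ~ ┃      ┃Data processing h
          ┃    *  ~┃      ┃The architecture 
          ┃  **    ┃      ┃The architecture 
━━━━━━━━━━┛**      ┃      ┃Error handling va
         **        ┃      ┃The pipeline main
        *          ┃      ┃Data processing c
      **           ┃      ┃                 
    **             ┃      ┃Each component op
  **               ┃      ┃The architecture 
 *                 ┃      ┃The architecture 
                   ┃      ┃The architecture 
━━━━━━━━━━━━━━━━━━━┛      ┃                 
                          ┗━━━━━━━━━━━━━━━━━
                                            
                                            
                                            
                                            


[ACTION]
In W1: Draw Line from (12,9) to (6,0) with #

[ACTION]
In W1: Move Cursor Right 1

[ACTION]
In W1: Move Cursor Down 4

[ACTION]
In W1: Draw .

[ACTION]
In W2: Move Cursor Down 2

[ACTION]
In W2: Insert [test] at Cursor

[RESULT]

━━━━━━━━━━┓                                 
anvas     ┃               ┏━━━━━━━━━━━━━━━━━
──────────┨               ┃ FileEditor      
          ┃               ┠─────────────────
          ┃━━━━━━━━┓      ┃The algorithm ana
          ┃vas     ┃      ┃                 
          ┃────────┨      ┃test█he process m
          ┃      ~ ┃      ┃Data processing h
          ┃    *  ~┃      ┃The architecture 
          ┃  **    ┃      ┃The architecture 
━━━━━━━━━━┛**      ┃      ┃Error handling va
         **        ┃      ┃The pipeline main
        *          ┃      ┃Data processing c
      **           ┃      ┃                 
    **             ┃      ┃Each component op
  **               ┃      ┃The architecture 
 *                 ┃      ┃The architecture 
                   ┃      ┃The architecture 
━━━━━━━━━━━━━━━━━━━┛      ┃                 
                          ┗━━━━━━━━━━━━━━━━━
                                            
                                            
                                            
                                            


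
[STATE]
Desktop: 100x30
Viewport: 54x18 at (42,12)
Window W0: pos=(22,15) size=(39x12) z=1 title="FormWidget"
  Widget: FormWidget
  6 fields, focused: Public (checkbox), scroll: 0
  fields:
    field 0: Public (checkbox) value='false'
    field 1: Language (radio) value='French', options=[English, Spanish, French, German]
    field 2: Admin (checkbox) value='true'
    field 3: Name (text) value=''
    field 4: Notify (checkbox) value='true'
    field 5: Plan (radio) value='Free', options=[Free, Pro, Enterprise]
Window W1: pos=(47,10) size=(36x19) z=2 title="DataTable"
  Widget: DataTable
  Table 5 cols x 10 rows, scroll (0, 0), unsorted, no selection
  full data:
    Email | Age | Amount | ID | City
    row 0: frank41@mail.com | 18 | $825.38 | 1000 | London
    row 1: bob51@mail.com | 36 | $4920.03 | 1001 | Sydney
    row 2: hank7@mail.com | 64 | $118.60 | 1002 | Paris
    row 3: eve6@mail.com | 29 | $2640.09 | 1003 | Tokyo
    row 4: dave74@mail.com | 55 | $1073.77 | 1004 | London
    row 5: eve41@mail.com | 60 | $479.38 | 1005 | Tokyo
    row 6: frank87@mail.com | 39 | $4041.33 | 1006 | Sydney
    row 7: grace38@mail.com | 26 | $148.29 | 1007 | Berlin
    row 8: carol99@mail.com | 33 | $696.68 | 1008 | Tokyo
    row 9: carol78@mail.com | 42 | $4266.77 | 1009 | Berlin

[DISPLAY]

     ┠──────────────────────────────────┨             
     ┃Email           │Age│Amount  │ID  ┃             
     ┃────────────────┼───┼────────┼────┃             
━━━━━┃frank41@mail.com│18 │$825.38 │1000┃             
     ┃bob51@mail.com  │36 │$4920.03│1001┃             
─────┃hank7@mail.com  │64 │$118.60 │1002┃             
     ┃eve6@mail.com   │29 │$2640.09│1003┃             
nglis┃dave74@mail.com │55 │$1073.77│1004┃             
     ┃eve41@mail.com  │60 │$479.38 │1005┃             
     ┃frank87@mail.com│39 │$4041.33│1006┃             
     ┃grace38@mail.com│26 │$148.29 │1007┃             
ree  ┃carol99@mail.com│33 │$696.68 │1008┃             
     ┃carol78@mail.com│42 │$4266.77│1009┃             
     ┃                                  ┃             
━━━━━┃                                  ┃             
     ┃                                  ┃             
     ┗━━━━━━━━━━━━━━━━━━━━━━━━━━━━━━━━━━┛             
                                                      


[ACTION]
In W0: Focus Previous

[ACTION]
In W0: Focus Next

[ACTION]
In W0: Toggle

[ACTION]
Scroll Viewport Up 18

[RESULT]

                                                      
                                                      
                                                      
                                                      
                                                      
                                                      
                                                      
                                                      
                                                      
                                                      
     ┏━━━━━━━━━━━━━━━━━━━━━━━━━━━━━━━━━━┓             
     ┃ DataTable                        ┃             
     ┠──────────────────────────────────┨             
     ┃Email           │Age│Amount  │ID  ┃             
     ┃────────────────┼───┼────────┼────┃             
━━━━━┃frank41@mail.com│18 │$825.38 │1000┃             
     ┃bob51@mail.com  │36 │$4920.03│1001┃             
─────┃hank7@mail.com  │64 │$118.60 │1002┃             


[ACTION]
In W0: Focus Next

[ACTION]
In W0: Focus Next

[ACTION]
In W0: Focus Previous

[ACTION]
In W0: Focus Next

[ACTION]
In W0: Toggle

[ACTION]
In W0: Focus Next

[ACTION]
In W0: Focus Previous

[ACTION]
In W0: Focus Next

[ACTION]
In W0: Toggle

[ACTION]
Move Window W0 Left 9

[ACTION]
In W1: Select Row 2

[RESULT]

                                                      
                                                      
                                                      
                                                      
                                                      
                                                      
                                                      
                                                      
                                                      
                                                      
     ┏━━━━━━━━━━━━━━━━━━━━━━━━━━━━━━━━━━┓             
     ┃ DataTable                        ┃             
     ┠──────────────────────────────────┨             
     ┃Email           │Age│Amount  │ID  ┃             
     ┃────────────────┼───┼────────┼────┃             
━━━━━┃frank41@mail.com│18 │$825.38 │1000┃             
     ┃bob51@mail.com  │36 │$4920.03│1001┃             
─────┃>ank7@mail.com  │64 │$118.60 │1002┃             


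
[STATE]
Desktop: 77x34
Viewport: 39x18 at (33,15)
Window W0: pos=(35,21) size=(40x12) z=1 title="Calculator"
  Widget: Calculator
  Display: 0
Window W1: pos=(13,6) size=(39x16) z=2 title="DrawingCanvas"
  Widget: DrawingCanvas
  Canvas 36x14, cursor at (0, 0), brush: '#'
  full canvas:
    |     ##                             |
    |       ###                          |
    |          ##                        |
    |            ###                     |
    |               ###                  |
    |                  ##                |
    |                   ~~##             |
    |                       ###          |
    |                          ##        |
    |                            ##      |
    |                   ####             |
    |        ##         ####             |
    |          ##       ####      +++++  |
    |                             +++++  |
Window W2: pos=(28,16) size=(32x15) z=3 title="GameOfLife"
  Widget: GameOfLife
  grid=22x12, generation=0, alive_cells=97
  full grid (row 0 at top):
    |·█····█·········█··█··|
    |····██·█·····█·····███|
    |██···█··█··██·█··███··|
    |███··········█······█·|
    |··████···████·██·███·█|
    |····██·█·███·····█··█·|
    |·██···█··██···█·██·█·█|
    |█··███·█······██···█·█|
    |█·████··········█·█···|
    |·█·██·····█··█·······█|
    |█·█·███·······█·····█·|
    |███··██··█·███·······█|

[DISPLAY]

~~##              ┃                    
━━━━━━━━━━━━━━━━━━━━━━━━━━┓            
eOfLife                   ┃            
──────────────────────────┨            
 0                        ┃            
██·█·····█·····███        ┃            
·█··█··██·█··███··        ┃━━━━━━━━━━━━
·········█······█·        ┃            
██···████·██·███·█        ┃────────────
██·█·███·····█··█·        ┃            
··█··██···█·██·█·█        ┃            
██·█······██···█·█        ┃            
██··········█·█···        ┃            
█·····█··█·······█        ┃            
███·······█·····█·        ┃            
━━━━━━━━━━━━━━━━━━━━━━━━━━┛            
  ┃└───┴───┴───┴───┘                   
  ┗━━━━━━━━━━━━━━━━━━━━━━━━━━━━━━━━━━━━


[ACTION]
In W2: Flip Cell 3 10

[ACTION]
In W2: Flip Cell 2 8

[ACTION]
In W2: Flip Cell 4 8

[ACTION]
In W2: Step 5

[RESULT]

~~##              ┃                    
━━━━━━━━━━━━━━━━━━━━━━━━━━┓            
eOfLife                   ┃            
──────────────────────────┨            
 5                        ┃            
██····█····█·██···        ┃            
··█··█····█··████·        ┃━━━━━━━━━━━━
████····█····█·█·█        ┃            
██····██·█·█····█·        ┃────────────
·······█·███·█····        ┃            
·········██·█·····        ┃            
···········█··███·        ┃            
············█·····        ┃            
···█··············        ┃            
··█···············        ┃            
━━━━━━━━━━━━━━━━━━━━━━━━━━┛            
  ┃└───┴───┴───┴───┘                   
  ┗━━━━━━━━━━━━━━━━━━━━━━━━━━━━━━━━━━━━


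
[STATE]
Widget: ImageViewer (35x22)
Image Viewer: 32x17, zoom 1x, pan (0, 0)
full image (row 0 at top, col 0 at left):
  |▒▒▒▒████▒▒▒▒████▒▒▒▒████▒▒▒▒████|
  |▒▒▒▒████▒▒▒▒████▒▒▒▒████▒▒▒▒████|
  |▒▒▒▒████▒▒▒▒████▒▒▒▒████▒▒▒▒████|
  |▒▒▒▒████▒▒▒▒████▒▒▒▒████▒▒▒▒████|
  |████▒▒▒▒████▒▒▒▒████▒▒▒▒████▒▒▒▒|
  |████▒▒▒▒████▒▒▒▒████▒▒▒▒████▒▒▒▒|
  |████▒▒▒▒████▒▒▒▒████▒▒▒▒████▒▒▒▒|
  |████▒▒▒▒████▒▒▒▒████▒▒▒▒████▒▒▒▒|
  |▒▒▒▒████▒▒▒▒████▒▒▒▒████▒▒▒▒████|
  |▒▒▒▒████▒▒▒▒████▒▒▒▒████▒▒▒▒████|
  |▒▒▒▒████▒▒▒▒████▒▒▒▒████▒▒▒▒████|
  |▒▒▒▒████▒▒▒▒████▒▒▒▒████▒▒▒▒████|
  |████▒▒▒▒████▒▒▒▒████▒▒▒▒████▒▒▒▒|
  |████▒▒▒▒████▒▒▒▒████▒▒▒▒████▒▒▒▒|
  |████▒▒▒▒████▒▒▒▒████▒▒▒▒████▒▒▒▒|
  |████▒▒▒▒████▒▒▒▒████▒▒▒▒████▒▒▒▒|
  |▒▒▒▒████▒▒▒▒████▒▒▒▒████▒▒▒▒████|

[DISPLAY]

▒▒▒▒████▒▒▒▒████▒▒▒▒████▒▒▒▒████   
▒▒▒▒████▒▒▒▒████▒▒▒▒████▒▒▒▒████   
▒▒▒▒████▒▒▒▒████▒▒▒▒████▒▒▒▒████   
▒▒▒▒████▒▒▒▒████▒▒▒▒████▒▒▒▒████   
████▒▒▒▒████▒▒▒▒████▒▒▒▒████▒▒▒▒   
████▒▒▒▒████▒▒▒▒████▒▒▒▒████▒▒▒▒   
████▒▒▒▒████▒▒▒▒████▒▒▒▒████▒▒▒▒   
████▒▒▒▒████▒▒▒▒████▒▒▒▒████▒▒▒▒   
▒▒▒▒████▒▒▒▒████▒▒▒▒████▒▒▒▒████   
▒▒▒▒████▒▒▒▒████▒▒▒▒████▒▒▒▒████   
▒▒▒▒████▒▒▒▒████▒▒▒▒████▒▒▒▒████   
▒▒▒▒████▒▒▒▒████▒▒▒▒████▒▒▒▒████   
████▒▒▒▒████▒▒▒▒████▒▒▒▒████▒▒▒▒   
████▒▒▒▒████▒▒▒▒████▒▒▒▒████▒▒▒▒   
████▒▒▒▒████▒▒▒▒████▒▒▒▒████▒▒▒▒   
████▒▒▒▒████▒▒▒▒████▒▒▒▒████▒▒▒▒   
▒▒▒▒████▒▒▒▒████▒▒▒▒████▒▒▒▒████   
                                   
                                   
                                   
                                   
                                   


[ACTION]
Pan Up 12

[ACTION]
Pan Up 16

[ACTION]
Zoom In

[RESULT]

▒▒▒▒▒▒▒▒████████▒▒▒▒▒▒▒▒████████▒▒▒
▒▒▒▒▒▒▒▒████████▒▒▒▒▒▒▒▒████████▒▒▒
▒▒▒▒▒▒▒▒████████▒▒▒▒▒▒▒▒████████▒▒▒
▒▒▒▒▒▒▒▒████████▒▒▒▒▒▒▒▒████████▒▒▒
▒▒▒▒▒▒▒▒████████▒▒▒▒▒▒▒▒████████▒▒▒
▒▒▒▒▒▒▒▒████████▒▒▒▒▒▒▒▒████████▒▒▒
▒▒▒▒▒▒▒▒████████▒▒▒▒▒▒▒▒████████▒▒▒
▒▒▒▒▒▒▒▒████████▒▒▒▒▒▒▒▒████████▒▒▒
████████▒▒▒▒▒▒▒▒████████▒▒▒▒▒▒▒▒███
████████▒▒▒▒▒▒▒▒████████▒▒▒▒▒▒▒▒███
████████▒▒▒▒▒▒▒▒████████▒▒▒▒▒▒▒▒███
████████▒▒▒▒▒▒▒▒████████▒▒▒▒▒▒▒▒███
████████▒▒▒▒▒▒▒▒████████▒▒▒▒▒▒▒▒███
████████▒▒▒▒▒▒▒▒████████▒▒▒▒▒▒▒▒███
████████▒▒▒▒▒▒▒▒████████▒▒▒▒▒▒▒▒███
████████▒▒▒▒▒▒▒▒████████▒▒▒▒▒▒▒▒███
▒▒▒▒▒▒▒▒████████▒▒▒▒▒▒▒▒████████▒▒▒
▒▒▒▒▒▒▒▒████████▒▒▒▒▒▒▒▒████████▒▒▒
▒▒▒▒▒▒▒▒████████▒▒▒▒▒▒▒▒████████▒▒▒
▒▒▒▒▒▒▒▒████████▒▒▒▒▒▒▒▒████████▒▒▒
▒▒▒▒▒▒▒▒████████▒▒▒▒▒▒▒▒████████▒▒▒
▒▒▒▒▒▒▒▒████████▒▒▒▒▒▒▒▒████████▒▒▒


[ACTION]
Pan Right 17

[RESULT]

▒▒▒▒▒▒▒████████▒▒▒▒▒▒▒▒████████▒▒▒▒
▒▒▒▒▒▒▒████████▒▒▒▒▒▒▒▒████████▒▒▒▒
▒▒▒▒▒▒▒████████▒▒▒▒▒▒▒▒████████▒▒▒▒
▒▒▒▒▒▒▒████████▒▒▒▒▒▒▒▒████████▒▒▒▒
▒▒▒▒▒▒▒████████▒▒▒▒▒▒▒▒████████▒▒▒▒
▒▒▒▒▒▒▒████████▒▒▒▒▒▒▒▒████████▒▒▒▒
▒▒▒▒▒▒▒████████▒▒▒▒▒▒▒▒████████▒▒▒▒
▒▒▒▒▒▒▒████████▒▒▒▒▒▒▒▒████████▒▒▒▒
███████▒▒▒▒▒▒▒▒████████▒▒▒▒▒▒▒▒████
███████▒▒▒▒▒▒▒▒████████▒▒▒▒▒▒▒▒████
███████▒▒▒▒▒▒▒▒████████▒▒▒▒▒▒▒▒████
███████▒▒▒▒▒▒▒▒████████▒▒▒▒▒▒▒▒████
███████▒▒▒▒▒▒▒▒████████▒▒▒▒▒▒▒▒████
███████▒▒▒▒▒▒▒▒████████▒▒▒▒▒▒▒▒████
███████▒▒▒▒▒▒▒▒████████▒▒▒▒▒▒▒▒████
███████▒▒▒▒▒▒▒▒████████▒▒▒▒▒▒▒▒████
▒▒▒▒▒▒▒████████▒▒▒▒▒▒▒▒████████▒▒▒▒
▒▒▒▒▒▒▒████████▒▒▒▒▒▒▒▒████████▒▒▒▒
▒▒▒▒▒▒▒████████▒▒▒▒▒▒▒▒████████▒▒▒▒
▒▒▒▒▒▒▒████████▒▒▒▒▒▒▒▒████████▒▒▒▒
▒▒▒▒▒▒▒████████▒▒▒▒▒▒▒▒████████▒▒▒▒
▒▒▒▒▒▒▒████████▒▒▒▒▒▒▒▒████████▒▒▒▒


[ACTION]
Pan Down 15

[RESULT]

███████▒▒▒▒▒▒▒▒████████▒▒▒▒▒▒▒▒████
▒▒▒▒▒▒▒████████▒▒▒▒▒▒▒▒████████▒▒▒▒
▒▒▒▒▒▒▒████████▒▒▒▒▒▒▒▒████████▒▒▒▒
▒▒▒▒▒▒▒████████▒▒▒▒▒▒▒▒████████▒▒▒▒
▒▒▒▒▒▒▒████████▒▒▒▒▒▒▒▒████████▒▒▒▒
▒▒▒▒▒▒▒████████▒▒▒▒▒▒▒▒████████▒▒▒▒
▒▒▒▒▒▒▒████████▒▒▒▒▒▒▒▒████████▒▒▒▒
▒▒▒▒▒▒▒████████▒▒▒▒▒▒▒▒████████▒▒▒▒
▒▒▒▒▒▒▒████████▒▒▒▒▒▒▒▒████████▒▒▒▒
███████▒▒▒▒▒▒▒▒████████▒▒▒▒▒▒▒▒████
███████▒▒▒▒▒▒▒▒████████▒▒▒▒▒▒▒▒████
███████▒▒▒▒▒▒▒▒████████▒▒▒▒▒▒▒▒████
███████▒▒▒▒▒▒▒▒████████▒▒▒▒▒▒▒▒████
███████▒▒▒▒▒▒▒▒████████▒▒▒▒▒▒▒▒████
███████▒▒▒▒▒▒▒▒████████▒▒▒▒▒▒▒▒████
███████▒▒▒▒▒▒▒▒████████▒▒▒▒▒▒▒▒████
███████▒▒▒▒▒▒▒▒████████▒▒▒▒▒▒▒▒████
▒▒▒▒▒▒▒████████▒▒▒▒▒▒▒▒████████▒▒▒▒
▒▒▒▒▒▒▒████████▒▒▒▒▒▒▒▒████████▒▒▒▒
                                   
                                   
                                   


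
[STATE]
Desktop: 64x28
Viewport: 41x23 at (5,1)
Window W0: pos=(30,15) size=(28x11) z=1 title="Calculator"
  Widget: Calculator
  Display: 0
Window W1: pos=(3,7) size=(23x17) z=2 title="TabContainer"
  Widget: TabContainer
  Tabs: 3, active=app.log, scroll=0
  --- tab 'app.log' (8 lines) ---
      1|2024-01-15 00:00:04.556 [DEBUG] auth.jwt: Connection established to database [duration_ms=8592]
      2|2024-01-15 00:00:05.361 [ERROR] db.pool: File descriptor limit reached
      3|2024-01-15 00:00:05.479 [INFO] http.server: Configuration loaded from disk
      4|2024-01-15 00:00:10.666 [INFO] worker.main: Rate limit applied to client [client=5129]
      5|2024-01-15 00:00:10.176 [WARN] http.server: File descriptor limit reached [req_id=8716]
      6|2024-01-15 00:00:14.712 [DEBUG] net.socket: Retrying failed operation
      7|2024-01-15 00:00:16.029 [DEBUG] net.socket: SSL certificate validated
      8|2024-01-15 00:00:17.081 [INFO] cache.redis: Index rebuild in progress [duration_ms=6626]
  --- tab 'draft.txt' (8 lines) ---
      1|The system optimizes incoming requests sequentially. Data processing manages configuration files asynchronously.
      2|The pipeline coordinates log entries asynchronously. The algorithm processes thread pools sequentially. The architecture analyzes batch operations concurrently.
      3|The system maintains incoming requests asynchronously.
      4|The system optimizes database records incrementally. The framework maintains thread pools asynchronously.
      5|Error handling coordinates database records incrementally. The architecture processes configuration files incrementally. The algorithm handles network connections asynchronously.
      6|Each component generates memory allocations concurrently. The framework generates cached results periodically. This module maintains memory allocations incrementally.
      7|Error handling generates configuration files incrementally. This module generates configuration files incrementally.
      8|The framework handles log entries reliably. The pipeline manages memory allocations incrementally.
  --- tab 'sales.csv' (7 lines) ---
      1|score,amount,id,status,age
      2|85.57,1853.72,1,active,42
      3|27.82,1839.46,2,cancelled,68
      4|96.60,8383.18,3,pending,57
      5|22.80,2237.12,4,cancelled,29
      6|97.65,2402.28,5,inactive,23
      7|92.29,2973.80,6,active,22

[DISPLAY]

                                         
                                         
                                         
                                         
                                         
                                         
━━━━━━━━━━━━━━━━━━━━┓                    
TabContainer        ┃                    
────────────────────┨                    
app.log]│ draft.txt ┃                    
────────────────────┃                    
024-01-15 00:00:04.5┃                    
024-01-15 00:00:05.3┃                    
024-01-15 00:00:05.4┃                    
024-01-15 00:00:10.6┃    ┏━━━━━━━━━━━━━━━
024-01-15 00:00:10.1┃    ┃ Calculator    
024-01-15 00:00:14.7┃    ┠───────────────
024-01-15 00:00:16.0┃    ┃               
024-01-15 00:00:17.0┃    ┃┌───┬───┬───┬──
                    ┃    ┃│ 7 │ 8 │ 9 │ ÷
                    ┃    ┃├───┼───┼───┼──
                    ┃    ┃│ 4 │ 5 │ 6 │ ×
━━━━━━━━━━━━━━━━━━━━┛    ┃├───┼───┼───┼──


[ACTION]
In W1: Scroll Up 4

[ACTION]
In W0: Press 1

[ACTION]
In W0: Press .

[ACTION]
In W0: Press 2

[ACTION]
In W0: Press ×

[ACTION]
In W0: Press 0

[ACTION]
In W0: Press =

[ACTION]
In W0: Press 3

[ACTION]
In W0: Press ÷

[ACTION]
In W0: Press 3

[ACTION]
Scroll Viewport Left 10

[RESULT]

                                         
                                         
                                         
                                         
                                         
                                         
   ┏━━━━━━━━━━━━━━━━━━━━━┓               
   ┃ TabContainer        ┃               
   ┠─────────────────────┨               
   ┃[app.log]│ draft.txt ┃               
   ┃─────────────────────┃               
   ┃2024-01-15 00:00:04.5┃               
   ┃2024-01-15 00:00:05.3┃               
   ┃2024-01-15 00:00:05.4┃               
   ┃2024-01-15 00:00:10.6┃    ┏━━━━━━━━━━
   ┃2024-01-15 00:00:10.1┃    ┃ Calculato
   ┃2024-01-15 00:00:14.7┃    ┠──────────
   ┃2024-01-15 00:00:16.0┃    ┃          
   ┃2024-01-15 00:00:17.0┃    ┃┌───┬───┬─
   ┃                     ┃    ┃│ 7 │ 8 │ 
   ┃                     ┃    ┃├───┼───┼─
   ┃                     ┃    ┃│ 4 │ 5 │ 
   ┗━━━━━━━━━━━━━━━━━━━━━┛    ┃├───┼───┼─


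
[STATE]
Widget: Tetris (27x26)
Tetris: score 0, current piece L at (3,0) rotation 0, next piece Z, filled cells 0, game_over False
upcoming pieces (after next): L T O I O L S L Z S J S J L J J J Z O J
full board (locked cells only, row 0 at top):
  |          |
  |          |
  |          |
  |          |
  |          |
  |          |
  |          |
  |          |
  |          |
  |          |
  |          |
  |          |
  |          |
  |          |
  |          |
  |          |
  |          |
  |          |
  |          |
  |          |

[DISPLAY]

     ▒    │Next:           
   ▒▒▒    │▓▓              
          │ ▓▓             
          │                
          │                
          │                
          │Score:          
          │0               
          │                
          │                
          │                
          │                
          │                
          │                
          │                
          │                
          │                
          │                
          │                
          │                
          │                
          │                
          │                
          │                
          │                
          │                


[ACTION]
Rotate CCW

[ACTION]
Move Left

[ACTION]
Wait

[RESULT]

          │Next:           
  ▒▒      │▓▓              
   ▒      │ ▓▓             
   ▒      │                
          │                
          │                
          │Score:          
          │0               
          │                
          │                
          │                
          │                
          │                
          │                
          │                
          │                
          │                
          │                
          │                
          │                
          │                
          │                
          │                
          │                
          │                
          │                


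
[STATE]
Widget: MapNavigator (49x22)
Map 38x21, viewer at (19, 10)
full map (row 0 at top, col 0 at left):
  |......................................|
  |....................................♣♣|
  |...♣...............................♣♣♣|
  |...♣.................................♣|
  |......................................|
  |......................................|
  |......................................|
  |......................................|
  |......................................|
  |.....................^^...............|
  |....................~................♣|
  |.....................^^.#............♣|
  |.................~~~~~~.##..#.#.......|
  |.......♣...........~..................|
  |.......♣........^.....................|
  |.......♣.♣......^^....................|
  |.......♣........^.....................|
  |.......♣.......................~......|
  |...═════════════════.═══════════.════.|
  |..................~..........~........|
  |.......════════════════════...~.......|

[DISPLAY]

                                                 
     ......................................      
     ....................................♣♣      
     ...♣...............................♣♣♣      
     ...♣.................................♣      
     ......................................      
     ......................................      
     ......................................      
     ......................................      
     ......................................      
     .....................^^...............      
     ...................@~................♣      
     .....................^^.#............♣      
     .................~~~~~~.##..#.#.......      
     .......♣...........~..................      
     .......♣........^.....................      
     .......♣.♣......^^....................      
     .......♣........^.....................      
     .......♣.......................~......      
     ...═════════════════.═══════════.════.      
     ..................~..........~........      
     .......════════════════════...~.......      


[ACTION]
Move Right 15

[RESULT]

                                                 
............................                     
..........................♣♣                     
.........................♣♣♣                     
...........................♣                     
............................                     
............................                     
............................                     
............................                     
............................                     
...........^^...............                     
..........~.............@..♣                     
...........^^.#............♣                     
.......~~~~~~.##..#.#.......                     
.........~..................                     
......^.....................                     
......^^....................                     
......^.....................                     
.....................~......                     
══════════.═══════════.════.                     
........~..........~........                     
═════════════════...~.......                     


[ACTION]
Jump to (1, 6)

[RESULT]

                                                 
                                                 
                                                 
                                                 
                                                 
                       ..........................
                       ..........................
                       ...♣......................
                       ...♣......................
                       ..........................
                       ..........................
                       .@........................
                       ..........................
                       ..........................
                       .....................^^...
                       ....................~.....
                       .....................^^.#.
                       .................~~~~~~.##
                       .......♣...........~......
                       .......♣........^.........
                       .......♣.♣......^^........
                       .......♣........^.........


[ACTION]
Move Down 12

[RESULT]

                       ..........................
                       ..........................
                       .....................^^...
                       ....................~.....
                       .....................^^.#.
                       .................~~~~~~.##
                       .......♣...........~......
                       .......♣........^.........
                       .......♣.♣......^^........
                       .......♣........^.........
                       .......♣..................
                       .@.═════════════════.═════
                       ..................~.......
                       .......═══════════════════
                                                 
                                                 
                                                 
                                                 
                                                 
                                                 
                                                 
                                                 


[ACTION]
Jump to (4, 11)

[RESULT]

                    .............................
                    .............................
                    ...♣.........................
                    ...♣.........................
                    .............................
                    .............................
                    .............................
                    .............................
                    .............................
                    .....................^^......
                    ....................~........
                    ....@................^^.#....
                    .................~~~~~~.##..#
                    .......♣...........~.........
                    .......♣........^............
                    .......♣.♣......^^...........
                    .......♣........^............
                    .......♣.....................
                    ...═════════════════.════════
                    ..................~..........
                    .......════════════════════..
                                                 
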